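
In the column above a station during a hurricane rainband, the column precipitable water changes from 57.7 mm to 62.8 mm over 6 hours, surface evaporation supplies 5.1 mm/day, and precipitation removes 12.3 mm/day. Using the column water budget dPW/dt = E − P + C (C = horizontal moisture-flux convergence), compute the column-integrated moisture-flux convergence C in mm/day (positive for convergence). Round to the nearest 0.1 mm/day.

dPW/dt = (62.8 − 57.7) mm / (6/24 day) = +20.400 mm/day.
C = dPW/dt − E + P = (+20.400) − 5.1 + 12.3 = 27.6 mm/day.

C ≈ 27.6 mm/day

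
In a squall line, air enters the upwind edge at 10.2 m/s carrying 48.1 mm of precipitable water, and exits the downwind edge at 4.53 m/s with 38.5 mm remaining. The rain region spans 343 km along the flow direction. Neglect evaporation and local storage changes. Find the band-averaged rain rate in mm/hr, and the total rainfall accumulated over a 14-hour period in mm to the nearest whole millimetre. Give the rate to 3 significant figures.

R ≈ 3.32 mm/hr; total ≈ 46 mm

Column moisture flux per unit crosswind length is F = V × PW.
Inflow: F_in = 10.2 × 48.1 = 490.62 mm·m/s
Outflow: F_out = 4.53 × 38.5 = 174.405 mm·m/s
Steady-state rate R = (F_in − F_out)/L = (490.62 − 174.405) / 343000 m = 9.219e-04 mm/s.
R = 9.219e-04 × 3600 = 3.32 mm/hr.
Over 14 h: total = 3.32 × 14 = 46.48 ≈ 46 mm.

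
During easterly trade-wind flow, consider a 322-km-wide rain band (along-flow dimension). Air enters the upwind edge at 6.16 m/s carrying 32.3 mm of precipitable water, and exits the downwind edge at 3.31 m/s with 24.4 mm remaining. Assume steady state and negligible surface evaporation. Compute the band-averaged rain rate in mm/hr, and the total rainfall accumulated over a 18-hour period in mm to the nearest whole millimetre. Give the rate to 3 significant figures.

R ≈ 1.32 mm/hr; total ≈ 24 mm

Column moisture flux per unit crosswind length is F = V × PW.
Inflow: F_in = 6.16 × 32.3 = 198.968 mm·m/s
Outflow: F_out = 3.31 × 24.4 = 80.764 mm·m/s
Steady-state rate R = (F_in − F_out)/L = (198.968 − 80.764) / 322000 m = 3.671e-04 mm/s.
R = 3.671e-04 × 3600 = 1.32 mm/hr.
Over 18 h: total = 1.32 × 18 = 23.76 ≈ 24 mm.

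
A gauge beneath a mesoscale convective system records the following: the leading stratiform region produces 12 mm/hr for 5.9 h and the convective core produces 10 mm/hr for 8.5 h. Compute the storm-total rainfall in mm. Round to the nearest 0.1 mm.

Total = Σ Rᵢ Δtᵢ = 12 × 5.9 + 10 × 8.5
      = 70.8 + 85 = 155.8 mm.

total ≈ 155.8 mm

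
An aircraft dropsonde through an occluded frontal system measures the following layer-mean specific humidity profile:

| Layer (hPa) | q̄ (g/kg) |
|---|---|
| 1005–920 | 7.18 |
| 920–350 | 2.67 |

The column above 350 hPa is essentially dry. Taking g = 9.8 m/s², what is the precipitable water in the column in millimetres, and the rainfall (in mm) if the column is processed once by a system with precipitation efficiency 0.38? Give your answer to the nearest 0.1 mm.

Precipitable water is the column-integrated vapour mass per unit area: PW = (1/g) Σ q̄ Δp, with q in kg/kg and Δp in Pa (1 kg/m² of water = 1 mm).
Layer 1005–920 hPa: Δp = 85 hPa = 8500 Pa, q̄ = 0.00718 kg/kg → 0.00718 × 8500 / 9.8 = 6.23 mm
Layer 920–350 hPa: Δp = 570 hPa = 57000 Pa, q̄ = 0.00267 kg/kg → 0.00267 × 57000 / 9.8 = 15.53 mm
PW = 6.23 + 15.53 = 21.76 ≈ 21.8 mm.
Rainfall = ε × PW = 0.38 × 21.8 = 8.3 mm.

PW ≈ 21.8 mm; rainfall ≈ 8.3 mm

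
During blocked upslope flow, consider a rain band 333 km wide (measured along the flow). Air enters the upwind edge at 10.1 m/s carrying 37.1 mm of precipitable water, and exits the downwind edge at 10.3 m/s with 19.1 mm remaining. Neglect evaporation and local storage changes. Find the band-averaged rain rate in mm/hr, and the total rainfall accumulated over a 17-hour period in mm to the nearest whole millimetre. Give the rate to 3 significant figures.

R ≈ 1.92 mm/hr; total ≈ 33 mm

Column moisture flux per unit crosswind length is F = V × PW.
Inflow: F_in = 10.1 × 37.1 = 374.71 mm·m/s
Outflow: F_out = 10.3 × 19.1 = 196.73 mm·m/s
Steady-state rate R = (F_in − F_out)/L = (374.71 − 196.73) / 333000 m = 5.345e-04 mm/s.
R = 5.345e-04 × 3600 = 1.92 mm/hr.
Over 17 h: total = 1.92 × 17 = 32.64 ≈ 33 mm.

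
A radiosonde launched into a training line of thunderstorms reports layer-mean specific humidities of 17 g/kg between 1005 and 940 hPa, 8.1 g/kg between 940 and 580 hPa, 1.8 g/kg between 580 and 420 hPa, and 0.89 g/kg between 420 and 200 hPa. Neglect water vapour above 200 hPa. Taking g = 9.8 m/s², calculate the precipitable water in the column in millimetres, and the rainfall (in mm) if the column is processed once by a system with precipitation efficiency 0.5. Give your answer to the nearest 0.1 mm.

PW ≈ 46.0 mm; rainfall ≈ 23.0 mm

Precipitable water is the column-integrated vapour mass per unit area: PW = (1/g) Σ q̄ Δp, with q in kg/kg and Δp in Pa (1 kg/m² of water = 1 mm).
Layer 1005–940 hPa: Δp = 65 hPa = 6500 Pa, q̄ = 0.017 kg/kg → 0.017 × 6500 / 9.8 = 11.28 mm
Layer 940–580 hPa: Δp = 360 hPa = 36000 Pa, q̄ = 0.0081 kg/kg → 0.0081 × 36000 / 9.8 = 29.76 mm
Layer 580–420 hPa: Δp = 160 hPa = 16000 Pa, q̄ = 0.0018 kg/kg → 0.0018 × 16000 / 9.8 = 2.94 mm
Layer 420–200 hPa: Δp = 220 hPa = 22000 Pa, q̄ = 0.00089 kg/kg → 0.00089 × 22000 / 9.8 = 2.00 mm
PW = 11.28 + 29.76 + 2.94 + 2.00 = 45.98 ≈ 46.0 mm.
Rainfall = ε × PW = 0.5 × 46.0 = 23.0 mm.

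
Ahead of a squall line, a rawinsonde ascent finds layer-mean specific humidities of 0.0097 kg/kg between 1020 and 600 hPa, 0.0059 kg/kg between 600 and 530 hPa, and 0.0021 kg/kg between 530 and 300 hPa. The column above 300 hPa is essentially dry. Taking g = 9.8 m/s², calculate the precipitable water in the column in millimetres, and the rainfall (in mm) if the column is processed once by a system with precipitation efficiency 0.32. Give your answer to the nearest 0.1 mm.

PW ≈ 50.7 mm; rainfall ≈ 16.2 mm

Precipitable water is the column-integrated vapour mass per unit area: PW = (1/g) Σ q̄ Δp, with q in kg/kg and Δp in Pa (1 kg/m² of water = 1 mm).
Layer 1020–600 hPa: Δp = 420 hPa = 42000 Pa, q̄ = 0.0097 kg/kg → 0.0097 × 42000 / 9.8 = 41.57 mm
Layer 600–530 hPa: Δp = 70 hPa = 7000 Pa, q̄ = 0.0059 kg/kg → 0.0059 × 7000 / 9.8 = 4.21 mm
Layer 530–300 hPa: Δp = 230 hPa = 23000 Pa, q̄ = 0.0021 kg/kg → 0.0021 × 23000 / 9.8 = 4.93 mm
PW = 41.57 + 4.21 + 4.93 = 50.71 ≈ 50.7 mm.
Rainfall = ε × PW = 0.32 × 50.7 = 16.2 mm.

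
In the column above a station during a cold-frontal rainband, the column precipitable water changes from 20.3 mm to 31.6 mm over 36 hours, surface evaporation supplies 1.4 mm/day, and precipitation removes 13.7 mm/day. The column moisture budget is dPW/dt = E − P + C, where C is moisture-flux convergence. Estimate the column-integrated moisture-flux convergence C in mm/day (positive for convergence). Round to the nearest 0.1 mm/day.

dPW/dt = (31.6 − 20.3) mm / (36/24 day) = +7.533 mm/day.
C = dPW/dt − E + P = (+7.533) − 1.4 + 13.7 = 19.8 mm/day.

C ≈ 19.8 mm/day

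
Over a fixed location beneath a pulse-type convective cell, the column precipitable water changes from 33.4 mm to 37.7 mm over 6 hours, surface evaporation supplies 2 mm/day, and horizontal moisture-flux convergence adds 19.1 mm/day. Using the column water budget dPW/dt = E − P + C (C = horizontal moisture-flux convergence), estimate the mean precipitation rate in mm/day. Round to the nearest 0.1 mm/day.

dPW/dt = (37.7 − 33.4) mm / (6/24 day) = +17.200 mm/day.
P = E + C − dPW/dt = 2 + (19.1) − (+17.200) = 3.9 mm/day.

P ≈ 3.9 mm/day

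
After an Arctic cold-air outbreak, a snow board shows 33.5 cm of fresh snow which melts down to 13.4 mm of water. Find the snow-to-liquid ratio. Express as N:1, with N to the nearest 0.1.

Ratio = snow depth / SWE = 335 mm / 13.4 mm = 25.0, i.e. 25.0:1.

ratio ≈ 25.0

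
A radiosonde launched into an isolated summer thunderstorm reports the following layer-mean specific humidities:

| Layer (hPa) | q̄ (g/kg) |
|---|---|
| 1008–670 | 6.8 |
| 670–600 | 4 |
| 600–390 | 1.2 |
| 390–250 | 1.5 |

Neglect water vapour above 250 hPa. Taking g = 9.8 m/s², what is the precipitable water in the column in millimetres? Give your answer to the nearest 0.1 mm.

PW ≈ 31.0 mm

Precipitable water is the column-integrated vapour mass per unit area: PW = (1/g) Σ q̄ Δp, with q in kg/kg and Δp in Pa (1 kg/m² of water = 1 mm).
Layer 1008–670 hPa: Δp = 338 hPa = 33800 Pa, q̄ = 0.0068 kg/kg → 0.0068 × 33800 / 9.8 = 23.45 mm
Layer 670–600 hPa: Δp = 70 hPa = 7000 Pa, q̄ = 0.004 kg/kg → 0.004 × 7000 / 9.8 = 2.86 mm
Layer 600–390 hPa: Δp = 210 hPa = 21000 Pa, q̄ = 0.0012 kg/kg → 0.0012 × 21000 / 9.8 = 2.57 mm
Layer 390–250 hPa: Δp = 140 hPa = 14000 Pa, q̄ = 0.0015 kg/kg → 0.0015 × 14000 / 9.8 = 2.14 mm
PW = 23.45 + 2.86 + 2.57 + 2.14 = 31.02 ≈ 31.0 mm.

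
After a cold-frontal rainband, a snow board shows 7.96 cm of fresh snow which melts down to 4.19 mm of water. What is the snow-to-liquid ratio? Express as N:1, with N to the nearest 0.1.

ratio ≈ 19.0

Ratio = snow depth / SWE = 79.6 mm / 4.19 mm = 19.0, i.e. 19.0:1.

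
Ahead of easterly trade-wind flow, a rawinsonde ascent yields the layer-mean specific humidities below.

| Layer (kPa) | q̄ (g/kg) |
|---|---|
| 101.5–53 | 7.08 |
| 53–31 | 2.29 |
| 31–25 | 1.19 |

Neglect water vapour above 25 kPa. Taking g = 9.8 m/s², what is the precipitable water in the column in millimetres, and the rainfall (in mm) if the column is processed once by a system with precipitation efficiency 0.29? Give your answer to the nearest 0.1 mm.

Precipitable water is the column-integrated vapour mass per unit area: PW = (1/g) Σ q̄ Δp, with q in kg/kg and Δp in Pa (1 kg/m² of water = 1 mm).
Layer 101.5–53 kPa: Δp = 485 hPa = 48500 Pa, q̄ = 0.00708 kg/kg → 0.00708 × 48500 / 9.8 = 35.04 mm
Layer 53–31 kPa: Δp = 220 hPa = 22000 Pa, q̄ = 0.00229 kg/kg → 0.00229 × 22000 / 9.8 = 5.14 mm
Layer 31–25 kPa: Δp = 60 hPa = 6000 Pa, q̄ = 0.00119 kg/kg → 0.00119 × 6000 / 9.8 = 0.73 mm
PW = 35.04 + 5.14 + 0.73 = 40.91 ≈ 40.9 mm.
Rainfall = ε × PW = 0.29 × 40.9 = 11.9 mm.

PW ≈ 40.9 mm; rainfall ≈ 11.9 mm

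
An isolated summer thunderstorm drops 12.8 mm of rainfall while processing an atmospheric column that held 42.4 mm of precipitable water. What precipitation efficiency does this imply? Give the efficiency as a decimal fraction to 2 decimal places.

ε = rainfall / PW = 12.8 / 42.4 = 0.30.

ε ≈ 0.30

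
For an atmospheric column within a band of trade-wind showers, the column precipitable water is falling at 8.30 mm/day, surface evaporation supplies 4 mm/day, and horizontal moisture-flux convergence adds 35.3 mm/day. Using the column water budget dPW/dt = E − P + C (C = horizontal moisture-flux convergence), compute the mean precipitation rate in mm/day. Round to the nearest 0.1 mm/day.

dPW/dt = -8.30 mm/day.
P = E + C − dPW/dt = 4 + (35.3) − (-8.30) = 47.6 mm/day.

P ≈ 47.6 mm/day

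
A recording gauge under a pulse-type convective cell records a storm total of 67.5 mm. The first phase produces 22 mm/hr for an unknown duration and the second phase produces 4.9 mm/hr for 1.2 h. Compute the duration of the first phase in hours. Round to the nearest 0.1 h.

duration ≈ 2.8 h

Known phases: 4.9 × 1.2 = 5.88 mm.
Remaining depth = 67.5 − 5.88 = 61.62 mm.
Duration = 61.62 / 22 = 2.8 h.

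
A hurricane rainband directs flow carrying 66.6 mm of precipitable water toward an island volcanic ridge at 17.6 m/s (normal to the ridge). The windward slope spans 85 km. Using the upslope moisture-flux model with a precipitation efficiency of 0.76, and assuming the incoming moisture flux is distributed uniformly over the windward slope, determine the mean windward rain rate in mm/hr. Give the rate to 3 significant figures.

Incoming column moisture flux per unit ridge length: F = V × PW = 17.6 × 66.6 = 1172.16 mm·m/s.
Spread over the 85 km slope with efficiency ε = 0.76: R = ε·F/W = 0.76 × 1172.16 / 85000 m = 1.048e-02 mm/s.
R = 1.048e-02 × 3600 = 37.7 mm/hr.

R ≈ 37.7 mm/hr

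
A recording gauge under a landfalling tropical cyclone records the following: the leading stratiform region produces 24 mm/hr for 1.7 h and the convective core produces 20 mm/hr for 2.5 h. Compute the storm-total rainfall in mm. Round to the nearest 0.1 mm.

Total = Σ Rᵢ Δtᵢ = 24 × 1.7 + 20 × 2.5
      = 40.8 + 50 = 90.8 mm.

total ≈ 90.8 mm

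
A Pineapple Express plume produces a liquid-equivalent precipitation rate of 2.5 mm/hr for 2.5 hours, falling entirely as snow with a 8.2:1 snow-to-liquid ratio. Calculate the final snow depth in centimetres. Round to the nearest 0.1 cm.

Liquid-equivalent depth = 2.5 × 2.5 = 6.25 mm.
Snow depth = 6.25 mm × 8.2 = 51.25 mm = 5.1 cm.

snow depth ≈ 5.1 cm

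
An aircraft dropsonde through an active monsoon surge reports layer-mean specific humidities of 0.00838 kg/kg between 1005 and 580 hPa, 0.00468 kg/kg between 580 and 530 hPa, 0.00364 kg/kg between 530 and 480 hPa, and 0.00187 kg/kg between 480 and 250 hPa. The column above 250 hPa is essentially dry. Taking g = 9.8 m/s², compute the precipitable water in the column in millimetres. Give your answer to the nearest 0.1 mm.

PW ≈ 45.0 mm

Precipitable water is the column-integrated vapour mass per unit area: PW = (1/g) Σ q̄ Δp, with q in kg/kg and Δp in Pa (1 kg/m² of water = 1 mm).
Layer 1005–580 hPa: Δp = 425 hPa = 42500 Pa, q̄ = 0.00838 kg/kg → 0.00838 × 42500 / 9.8 = 36.34 mm
Layer 580–530 hPa: Δp = 50 hPa = 5000 Pa, q̄ = 0.00468 kg/kg → 0.00468 × 5000 / 9.8 = 2.39 mm
Layer 530–480 hPa: Δp = 50 hPa = 5000 Pa, q̄ = 0.00364 kg/kg → 0.00364 × 5000 / 9.8 = 1.86 mm
Layer 480–250 hPa: Δp = 230 hPa = 23000 Pa, q̄ = 0.00187 kg/kg → 0.00187 × 23000 / 9.8 = 4.39 mm
PW = 36.34 + 2.39 + 1.86 + 4.39 = 44.98 ≈ 45.0 mm.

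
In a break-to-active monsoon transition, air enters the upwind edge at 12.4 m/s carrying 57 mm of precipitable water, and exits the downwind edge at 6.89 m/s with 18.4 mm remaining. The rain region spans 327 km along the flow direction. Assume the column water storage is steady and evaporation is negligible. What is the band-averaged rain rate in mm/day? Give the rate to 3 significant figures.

Column moisture flux per unit crosswind length is F = V × PW.
Inflow: F_in = 12.4 × 57 = 706.8 mm·m/s
Outflow: F_out = 6.89 × 18.4 = 126.776 mm·m/s
Steady-state rate R = (F_in − F_out)/L = (706.8 − 126.776) / 327000 m = 1.774e-03 mm/s.
R = 1.774e-03 × 3600 × 24 = 153 mm/day.

R ≈ 153 mm/day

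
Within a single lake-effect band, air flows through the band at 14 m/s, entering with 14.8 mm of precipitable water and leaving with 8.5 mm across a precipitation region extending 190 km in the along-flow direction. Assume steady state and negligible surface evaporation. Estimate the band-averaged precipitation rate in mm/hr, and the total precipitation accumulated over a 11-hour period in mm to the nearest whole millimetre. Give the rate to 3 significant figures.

Column moisture flux per unit crosswind length is F = V × PW.
Inflow: F_in = 14 × 14.8 = 207.2 mm·m/s
Outflow: F_out = 14 × 8.5 = 119 mm·m/s
Steady-state rate R = (F_in − F_out)/L = (207.2 − 119) / 190000 m = 4.642e-04 mm/s.
R = 4.642e-04 × 3600 = 1.67 mm/hr.
Over 11 h: total = 1.67 × 11 = 18.37 ≈ 18 mm.

R ≈ 1.67 mm/hr; total ≈ 18 mm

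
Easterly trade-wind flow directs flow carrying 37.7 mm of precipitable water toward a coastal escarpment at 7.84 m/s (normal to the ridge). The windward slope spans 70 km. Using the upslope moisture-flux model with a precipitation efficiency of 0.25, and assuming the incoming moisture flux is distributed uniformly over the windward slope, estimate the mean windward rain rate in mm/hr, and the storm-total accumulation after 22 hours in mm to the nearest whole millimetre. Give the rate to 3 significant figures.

Incoming column moisture flux per unit ridge length: F = V × PW = 7.84 × 37.7 = 295.568 mm·m/s.
Spread over the 70 km slope with efficiency ε = 0.25: R = ε·F/W = 0.25 × 295.568 / 70000 m = 1.056e-03 mm/s.
R = 1.056e-03 × 3600 = 3.80 mm/hr.
Over 22 h: total = 3.80 × 22 = 83.6 ≈ 84 mm.

R ≈ 3.80 mm/hr; total ≈ 84 mm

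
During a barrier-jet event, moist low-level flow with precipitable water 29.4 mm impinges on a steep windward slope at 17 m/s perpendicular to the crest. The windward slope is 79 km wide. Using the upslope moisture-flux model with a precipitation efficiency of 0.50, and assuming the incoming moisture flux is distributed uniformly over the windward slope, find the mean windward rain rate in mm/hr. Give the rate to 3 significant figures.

R ≈ 11.4 mm/hr

Incoming column moisture flux per unit ridge length: F = V × PW = 17 × 29.4 = 499.8 mm·m/s.
Spread over the 79 km slope with efficiency ε = 0.50: R = ε·F/W = 0.50 × 499.8 / 79000 m = 3.163e-03 mm/s.
R = 3.163e-03 × 3600 = 11.4 mm/hr.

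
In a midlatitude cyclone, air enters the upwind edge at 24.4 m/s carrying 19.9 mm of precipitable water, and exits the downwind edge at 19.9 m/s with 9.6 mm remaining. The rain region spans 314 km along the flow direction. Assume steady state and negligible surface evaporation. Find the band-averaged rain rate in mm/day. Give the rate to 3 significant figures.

Column moisture flux per unit crosswind length is F = V × PW.
Inflow: F_in = 24.4 × 19.9 = 485.56 mm·m/s
Outflow: F_out = 19.9 × 9.6 = 191.04 mm·m/s
Steady-state rate R = (F_in − F_out)/L = (485.56 − 191.04) / 314000 m = 9.380e-04 mm/s.
R = 9.380e-04 × 3600 × 24 = 81.0 mm/day.

R ≈ 81.0 mm/day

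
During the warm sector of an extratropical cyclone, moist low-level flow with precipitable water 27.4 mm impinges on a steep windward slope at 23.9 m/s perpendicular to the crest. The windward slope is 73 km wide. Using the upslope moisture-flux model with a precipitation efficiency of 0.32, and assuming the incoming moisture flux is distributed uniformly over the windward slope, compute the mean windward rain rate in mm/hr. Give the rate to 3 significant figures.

Incoming column moisture flux per unit ridge length: F = V × PW = 23.9 × 27.4 = 654.86 mm·m/s.
Spread over the 73 km slope with efficiency ε = 0.32: R = ε·F/W = 0.32 × 654.86 / 73000 m = 2.871e-03 mm/s.
R = 2.871e-03 × 3600 = 10.3 mm/hr.

R ≈ 10.3 mm/hr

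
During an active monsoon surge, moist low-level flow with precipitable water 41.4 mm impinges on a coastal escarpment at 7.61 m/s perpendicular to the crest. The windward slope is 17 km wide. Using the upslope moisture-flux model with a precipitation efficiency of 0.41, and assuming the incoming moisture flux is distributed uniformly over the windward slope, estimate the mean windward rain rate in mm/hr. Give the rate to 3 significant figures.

Incoming column moisture flux per unit ridge length: F = V × PW = 7.61 × 41.4 = 315.054 mm·m/s.
Spread over the 17 km slope with efficiency ε = 0.41: R = ε·F/W = 0.41 × 315.054 / 17000 m = 7.598e-03 mm/s.
R = 7.598e-03 × 3600 = 27.4 mm/hr.

R ≈ 27.4 mm/hr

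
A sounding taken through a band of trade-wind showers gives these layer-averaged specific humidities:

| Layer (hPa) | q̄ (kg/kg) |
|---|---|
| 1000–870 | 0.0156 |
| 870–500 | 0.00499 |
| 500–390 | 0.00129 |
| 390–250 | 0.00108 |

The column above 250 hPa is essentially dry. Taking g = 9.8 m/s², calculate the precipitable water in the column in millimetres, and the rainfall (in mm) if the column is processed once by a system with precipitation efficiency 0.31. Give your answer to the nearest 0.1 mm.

PW ≈ 42.5 mm; rainfall ≈ 13.2 mm

Precipitable water is the column-integrated vapour mass per unit area: PW = (1/g) Σ q̄ Δp, with q in kg/kg and Δp in Pa (1 kg/m² of water = 1 mm).
Layer 1000–870 hPa: Δp = 130 hPa = 13000 Pa, q̄ = 0.0156 kg/kg → 0.0156 × 13000 / 9.8 = 20.69 mm
Layer 870–500 hPa: Δp = 370 hPa = 37000 Pa, q̄ = 0.00499 kg/kg → 0.00499 × 37000 / 9.8 = 18.84 mm
Layer 500–390 hPa: Δp = 110 hPa = 11000 Pa, q̄ = 0.00129 kg/kg → 0.00129 × 11000 / 9.8 = 1.45 mm
Layer 390–250 hPa: Δp = 140 hPa = 14000 Pa, q̄ = 0.00108 kg/kg → 0.00108 × 14000 / 9.8 = 1.54 mm
PW = 20.69 + 18.84 + 1.45 + 1.54 = 42.52 ≈ 42.5 mm.
Rainfall = ε × PW = 0.31 × 42.5 = 13.2 mm.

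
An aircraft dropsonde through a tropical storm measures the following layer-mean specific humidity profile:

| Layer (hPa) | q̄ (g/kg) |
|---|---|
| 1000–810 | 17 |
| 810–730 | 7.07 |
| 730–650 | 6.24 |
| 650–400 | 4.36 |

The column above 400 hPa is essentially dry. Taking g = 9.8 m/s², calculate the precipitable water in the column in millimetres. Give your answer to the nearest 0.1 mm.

Precipitable water is the column-integrated vapour mass per unit area: PW = (1/g) Σ q̄ Δp, with q in kg/kg and Δp in Pa (1 kg/m² of water = 1 mm).
Layer 1000–810 hPa: Δp = 190 hPa = 19000 Pa, q̄ = 0.017 kg/kg → 0.017 × 19000 / 9.8 = 32.96 mm
Layer 810–730 hPa: Δp = 80 hPa = 8000 Pa, q̄ = 0.00707 kg/kg → 0.00707 × 8000 / 9.8 = 5.77 mm
Layer 730–650 hPa: Δp = 80 hPa = 8000 Pa, q̄ = 0.00624 kg/kg → 0.00624 × 8000 / 9.8 = 5.09 mm
Layer 650–400 hPa: Δp = 250 hPa = 25000 Pa, q̄ = 0.00436 kg/kg → 0.00436 × 25000 / 9.8 = 11.12 mm
PW = 32.96 + 5.77 + 5.09 + 11.12 = 54.94 ≈ 54.9 mm.

PW ≈ 54.9 mm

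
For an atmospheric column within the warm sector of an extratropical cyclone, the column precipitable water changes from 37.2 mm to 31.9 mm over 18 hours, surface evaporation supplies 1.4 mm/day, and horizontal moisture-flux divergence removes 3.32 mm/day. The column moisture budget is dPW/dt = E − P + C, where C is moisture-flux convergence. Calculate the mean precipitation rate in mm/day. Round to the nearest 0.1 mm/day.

dPW/dt = (31.9 − 37.2) mm / (18/24 day) = -7.067 mm/day.
P = E + C − dPW/dt = 1.4 + (-3.32) − (-7.067) = 5.1 mm/day.

P ≈ 5.1 mm/day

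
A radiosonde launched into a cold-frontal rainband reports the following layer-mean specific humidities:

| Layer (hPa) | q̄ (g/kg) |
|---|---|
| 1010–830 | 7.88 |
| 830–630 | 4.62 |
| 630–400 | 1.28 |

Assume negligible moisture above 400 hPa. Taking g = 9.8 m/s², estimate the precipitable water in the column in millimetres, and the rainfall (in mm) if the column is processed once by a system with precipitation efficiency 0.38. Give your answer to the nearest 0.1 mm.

PW ≈ 26.9 mm; rainfall ≈ 10.2 mm

Precipitable water is the column-integrated vapour mass per unit area: PW = (1/g) Σ q̄ Δp, with q in kg/kg and Δp in Pa (1 kg/m² of water = 1 mm).
Layer 1010–830 hPa: Δp = 180 hPa = 18000 Pa, q̄ = 0.00788 kg/kg → 0.00788 × 18000 / 9.8 = 14.47 mm
Layer 830–630 hPa: Δp = 200 hPa = 20000 Pa, q̄ = 0.00462 kg/kg → 0.00462 × 20000 / 9.8 = 9.43 mm
Layer 630–400 hPa: Δp = 230 hPa = 23000 Pa, q̄ = 0.00128 kg/kg → 0.00128 × 23000 / 9.8 = 3.00 mm
PW = 14.47 + 9.43 + 3.00 = 26.90 ≈ 26.9 mm.
Rainfall = ε × PW = 0.38 × 26.9 = 10.2 mm.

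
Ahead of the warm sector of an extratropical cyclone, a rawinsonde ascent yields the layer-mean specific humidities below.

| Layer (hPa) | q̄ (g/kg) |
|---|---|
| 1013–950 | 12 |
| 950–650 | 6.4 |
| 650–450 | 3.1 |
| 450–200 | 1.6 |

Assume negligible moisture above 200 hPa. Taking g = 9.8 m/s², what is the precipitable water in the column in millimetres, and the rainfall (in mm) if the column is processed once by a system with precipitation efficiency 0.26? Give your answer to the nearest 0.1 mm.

Precipitable water is the column-integrated vapour mass per unit area: PW = (1/g) Σ q̄ Δp, with q in kg/kg and Δp in Pa (1 kg/m² of water = 1 mm).
Layer 1013–950 hPa: Δp = 63 hPa = 6300 Pa, q̄ = 0.012 kg/kg → 0.012 × 6300 / 9.8 = 7.71 mm
Layer 950–650 hPa: Δp = 300 hPa = 30000 Pa, q̄ = 0.0064 kg/kg → 0.0064 × 30000 / 9.8 = 19.59 mm
Layer 650–450 hPa: Δp = 200 hPa = 20000 Pa, q̄ = 0.0031 kg/kg → 0.0031 × 20000 / 9.8 = 6.33 mm
Layer 450–200 hPa: Δp = 250 hPa = 25000 Pa, q̄ = 0.0016 kg/kg → 0.0016 × 25000 / 9.8 = 4.08 mm
PW = 7.71 + 19.59 + 6.33 + 4.08 = 37.71 ≈ 37.7 mm.
Rainfall = ε × PW = 0.26 × 37.7 = 9.8 mm.

PW ≈ 37.7 mm; rainfall ≈ 9.8 mm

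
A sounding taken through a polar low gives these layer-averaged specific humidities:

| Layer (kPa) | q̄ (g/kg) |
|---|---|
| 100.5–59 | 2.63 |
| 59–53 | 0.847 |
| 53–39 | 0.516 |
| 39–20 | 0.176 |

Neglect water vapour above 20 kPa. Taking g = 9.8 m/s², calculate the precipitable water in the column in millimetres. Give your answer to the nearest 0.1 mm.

Precipitable water is the column-integrated vapour mass per unit area: PW = (1/g) Σ q̄ Δp, with q in kg/kg and Δp in Pa (1 kg/m² of water = 1 mm).
Layer 100.5–59 kPa: Δp = 415 hPa = 41500 Pa, q̄ = 0.00263 kg/kg → 0.00263 × 41500 / 9.8 = 11.14 mm
Layer 59–53 kPa: Δp = 60 hPa = 6000 Pa, q̄ = 0.000847 kg/kg → 0.000847 × 6000 / 9.8 = 0.52 mm
Layer 53–39 kPa: Δp = 140 hPa = 14000 Pa, q̄ = 0.000516 kg/kg → 0.000516 × 14000 / 9.8 = 0.74 mm
Layer 39–20 kPa: Δp = 190 hPa = 19000 Pa, q̄ = 0.000176 kg/kg → 0.000176 × 19000 / 9.8 = 0.34 mm
PW = 11.14 + 0.52 + 0.74 + 0.34 = 12.74 ≈ 12.7 mm.

PW ≈ 12.7 mm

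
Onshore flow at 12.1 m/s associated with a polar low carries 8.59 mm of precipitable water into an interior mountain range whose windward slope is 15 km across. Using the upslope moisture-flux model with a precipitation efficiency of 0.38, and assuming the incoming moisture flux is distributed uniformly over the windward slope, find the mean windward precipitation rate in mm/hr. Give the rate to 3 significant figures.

Incoming column moisture flux per unit ridge length: F = V × PW = 12.1 × 8.59 = 103.939 mm·m/s.
Spread over the 15 km slope with efficiency ε = 0.38: R = ε·F/W = 0.38 × 103.939 / 15000 m = 2.633e-03 mm/s.
R = 2.633e-03 × 3600 = 9.48 mm/hr.

R ≈ 9.48 mm/hr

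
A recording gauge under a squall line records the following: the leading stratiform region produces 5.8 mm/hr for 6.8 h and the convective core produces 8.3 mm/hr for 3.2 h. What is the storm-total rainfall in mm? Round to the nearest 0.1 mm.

Total = Σ Rᵢ Δtᵢ = 5.8 × 6.8 + 8.3 × 3.2
      = 39.44 + 26.56 = 66.0 mm.

total ≈ 66.0 mm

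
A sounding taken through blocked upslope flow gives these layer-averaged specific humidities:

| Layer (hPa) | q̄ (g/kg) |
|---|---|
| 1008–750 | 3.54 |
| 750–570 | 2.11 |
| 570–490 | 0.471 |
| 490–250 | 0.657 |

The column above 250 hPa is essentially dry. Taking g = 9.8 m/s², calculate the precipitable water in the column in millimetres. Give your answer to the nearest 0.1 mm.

PW ≈ 15.2 mm

Precipitable water is the column-integrated vapour mass per unit area: PW = (1/g) Σ q̄ Δp, with q in kg/kg and Δp in Pa (1 kg/m² of water = 1 mm).
Layer 1008–750 hPa: Δp = 258 hPa = 25800 Pa, q̄ = 0.00354 kg/kg → 0.00354 × 25800 / 9.8 = 9.32 mm
Layer 750–570 hPa: Δp = 180 hPa = 18000 Pa, q̄ = 0.00211 kg/kg → 0.00211 × 18000 / 9.8 = 3.88 mm
Layer 570–490 hPa: Δp = 80 hPa = 8000 Pa, q̄ = 0.000471 kg/kg → 0.000471 × 8000 / 9.8 = 0.38 mm
Layer 490–250 hPa: Δp = 240 hPa = 24000 Pa, q̄ = 0.000657 kg/kg → 0.000657 × 24000 / 9.8 = 1.61 mm
PW = 9.32 + 3.88 + 0.38 + 1.61 = 15.19 ≈ 15.2 mm.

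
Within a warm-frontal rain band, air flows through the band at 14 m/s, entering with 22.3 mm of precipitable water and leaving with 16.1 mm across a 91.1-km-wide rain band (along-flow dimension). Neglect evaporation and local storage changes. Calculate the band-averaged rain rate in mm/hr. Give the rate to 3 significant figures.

Column moisture flux per unit crosswind length is F = V × PW.
Inflow: F_in = 14 × 22.3 = 312.2 mm·m/s
Outflow: F_out = 14 × 16.1 = 225.4 mm·m/s
Steady-state rate R = (F_in − F_out)/L = (312.2 − 225.4) / 91100 m = 9.528e-04 mm/s.
R = 9.528e-04 × 3600 = 3.43 mm/hr.

R ≈ 3.43 mm/hr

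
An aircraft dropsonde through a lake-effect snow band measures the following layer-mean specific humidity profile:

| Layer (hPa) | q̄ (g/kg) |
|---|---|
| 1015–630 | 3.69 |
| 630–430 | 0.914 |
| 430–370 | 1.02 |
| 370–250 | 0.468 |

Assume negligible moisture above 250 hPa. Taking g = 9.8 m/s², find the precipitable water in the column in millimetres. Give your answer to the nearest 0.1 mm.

Precipitable water is the column-integrated vapour mass per unit area: PW = (1/g) Σ q̄ Δp, with q in kg/kg and Δp in Pa (1 kg/m² of water = 1 mm).
Layer 1015–630 hPa: Δp = 385 hPa = 38500 Pa, q̄ = 0.00369 kg/kg → 0.00369 × 38500 / 9.8 = 14.50 mm
Layer 630–430 hPa: Δp = 200 hPa = 20000 Pa, q̄ = 0.000914 kg/kg → 0.000914 × 20000 / 9.8 = 1.87 mm
Layer 430–370 hPa: Δp = 60 hPa = 6000 Pa, q̄ = 0.00102 kg/kg → 0.00102 × 6000 / 9.8 = 0.62 mm
Layer 370–250 hPa: Δp = 120 hPa = 12000 Pa, q̄ = 0.000468 kg/kg → 0.000468 × 12000 / 9.8 = 0.57 mm
PW = 14.50 + 1.87 + 0.62 + 0.57 = 17.56 ≈ 17.6 mm.

PW ≈ 17.6 mm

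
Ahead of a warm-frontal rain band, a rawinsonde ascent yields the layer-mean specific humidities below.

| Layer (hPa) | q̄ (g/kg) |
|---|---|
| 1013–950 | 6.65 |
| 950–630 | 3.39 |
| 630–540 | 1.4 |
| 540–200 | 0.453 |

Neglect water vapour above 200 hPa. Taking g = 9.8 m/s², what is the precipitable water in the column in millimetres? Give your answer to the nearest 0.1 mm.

Precipitable water is the column-integrated vapour mass per unit area: PW = (1/g) Σ q̄ Δp, with q in kg/kg and Δp in Pa (1 kg/m² of water = 1 mm).
Layer 1013–950 hPa: Δp = 63 hPa = 6300 Pa, q̄ = 0.00665 kg/kg → 0.00665 × 6300 / 9.8 = 4.28 mm
Layer 950–630 hPa: Δp = 320 hPa = 32000 Pa, q̄ = 0.00339 kg/kg → 0.00339 × 32000 / 9.8 = 11.07 mm
Layer 630–540 hPa: Δp = 90 hPa = 9000 Pa, q̄ = 0.0014 kg/kg → 0.0014 × 9000 / 9.8 = 1.29 mm
Layer 540–200 hPa: Δp = 340 hPa = 34000 Pa, q̄ = 0.000453 kg/kg → 0.000453 × 34000 / 9.8 = 1.57 mm
PW = 4.28 + 11.07 + 1.29 + 1.57 = 18.21 ≈ 18.2 mm.

PW ≈ 18.2 mm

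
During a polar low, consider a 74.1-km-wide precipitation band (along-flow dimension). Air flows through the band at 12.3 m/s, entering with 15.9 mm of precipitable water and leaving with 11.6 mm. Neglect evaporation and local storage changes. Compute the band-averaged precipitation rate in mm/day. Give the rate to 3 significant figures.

R ≈ 61.7 mm/day

Column moisture flux per unit crosswind length is F = V × PW.
Inflow: F_in = 12.3 × 15.9 = 195.57 mm·m/s
Outflow: F_out = 12.3 × 11.6 = 142.68 mm·m/s
Steady-state rate R = (F_in − F_out)/L = (195.57 − 142.68) / 74100 m = 7.138e-04 mm/s.
R = 7.138e-04 × 3600 × 24 = 61.7 mm/day.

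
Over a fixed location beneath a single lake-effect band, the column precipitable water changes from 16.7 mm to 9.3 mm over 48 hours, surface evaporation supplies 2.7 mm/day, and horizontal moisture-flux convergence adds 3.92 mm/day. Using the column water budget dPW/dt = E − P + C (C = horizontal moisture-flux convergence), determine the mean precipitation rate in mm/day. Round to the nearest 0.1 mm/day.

P ≈ 10.3 mm/day

dPW/dt = (9.3 − 16.7) mm / (48/24 day) = -3.700 mm/day.
P = E + C − dPW/dt = 2.7 + (3.92) − (-3.700) = 10.3 mm/day.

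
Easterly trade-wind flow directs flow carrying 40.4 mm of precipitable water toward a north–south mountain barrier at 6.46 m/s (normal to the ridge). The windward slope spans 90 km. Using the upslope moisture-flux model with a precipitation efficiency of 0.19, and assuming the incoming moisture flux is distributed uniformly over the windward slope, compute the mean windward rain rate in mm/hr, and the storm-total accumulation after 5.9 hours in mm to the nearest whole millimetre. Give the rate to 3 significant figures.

Incoming column moisture flux per unit ridge length: F = V × PW = 6.46 × 40.4 = 260.984 mm·m/s.
Spread over the 90 km slope with efficiency ε = 0.19: R = ε·F/W = 0.19 × 260.984 / 90000 m = 5.510e-04 mm/s.
R = 5.510e-04 × 3600 = 1.98 mm/hr.
Over 5.9 h: total = 1.98 × 5.9 = 11.682 ≈ 12 mm.

R ≈ 1.98 mm/hr; total ≈ 12 mm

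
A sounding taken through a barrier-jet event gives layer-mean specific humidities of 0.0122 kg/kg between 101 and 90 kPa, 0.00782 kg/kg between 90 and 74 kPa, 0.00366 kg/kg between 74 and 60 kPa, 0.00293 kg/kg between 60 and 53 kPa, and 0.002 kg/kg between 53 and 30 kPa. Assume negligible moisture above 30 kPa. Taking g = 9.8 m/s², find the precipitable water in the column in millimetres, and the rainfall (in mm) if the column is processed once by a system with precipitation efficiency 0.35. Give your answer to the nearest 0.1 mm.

Precipitable water is the column-integrated vapour mass per unit area: PW = (1/g) Σ q̄ Δp, with q in kg/kg and Δp in Pa (1 kg/m² of water = 1 mm).
Layer 101–90 kPa: Δp = 110 hPa = 11000 Pa, q̄ = 0.0122 kg/kg → 0.0122 × 11000 / 9.8 = 13.69 mm
Layer 90–74 kPa: Δp = 160 hPa = 16000 Pa, q̄ = 0.00782 kg/kg → 0.00782 × 16000 / 9.8 = 12.77 mm
Layer 74–60 kPa: Δp = 140 hPa = 14000 Pa, q̄ = 0.00366 kg/kg → 0.00366 × 14000 / 9.8 = 5.23 mm
Layer 60–53 kPa: Δp = 70 hPa = 7000 Pa, q̄ = 0.00293 kg/kg → 0.00293 × 7000 / 9.8 = 2.09 mm
Layer 53–30 kPa: Δp = 230 hPa = 23000 Pa, q̄ = 0.002 kg/kg → 0.002 × 23000 / 9.8 = 4.69 mm
PW = 13.69 + 12.77 + 5.23 + 2.09 + 4.69 = 38.47 ≈ 38.5 mm.
Rainfall = ε × PW = 0.35 × 38.5 = 13.5 mm.

PW ≈ 38.5 mm; rainfall ≈ 13.5 mm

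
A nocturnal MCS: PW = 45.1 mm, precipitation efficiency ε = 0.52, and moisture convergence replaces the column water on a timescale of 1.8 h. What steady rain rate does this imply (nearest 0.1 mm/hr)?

R ≈ 13.0 mm/hr

Each overturning extracts ε × PW = 0.52 × 45.1 = 23.452 mm.
Rate = ε·PW / τ = 23.452 / 1.8 h = 13.0 mm/hr.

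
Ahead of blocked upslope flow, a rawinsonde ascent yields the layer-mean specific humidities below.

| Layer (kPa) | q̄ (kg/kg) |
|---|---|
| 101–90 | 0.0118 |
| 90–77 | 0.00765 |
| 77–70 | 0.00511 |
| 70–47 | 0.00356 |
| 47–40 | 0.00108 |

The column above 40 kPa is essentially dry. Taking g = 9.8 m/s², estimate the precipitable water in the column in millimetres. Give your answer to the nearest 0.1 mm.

PW ≈ 36.2 mm

Precipitable water is the column-integrated vapour mass per unit area: PW = (1/g) Σ q̄ Δp, with q in kg/kg and Δp in Pa (1 kg/m² of water = 1 mm).
Layer 101–90 kPa: Δp = 110 hPa = 11000 Pa, q̄ = 0.0118 kg/kg → 0.0118 × 11000 / 9.8 = 13.24 mm
Layer 90–77 kPa: Δp = 130 hPa = 13000 Pa, q̄ = 0.00765 kg/kg → 0.00765 × 13000 / 9.8 = 10.15 mm
Layer 77–70 kPa: Δp = 70 hPa = 7000 Pa, q̄ = 0.00511 kg/kg → 0.00511 × 7000 / 9.8 = 3.65 mm
Layer 70–47 kPa: Δp = 230 hPa = 23000 Pa, q̄ = 0.00356 kg/kg → 0.00356 × 23000 / 9.8 = 8.36 mm
Layer 47–40 kPa: Δp = 70 hPa = 7000 Pa, q̄ = 0.00108 kg/kg → 0.00108 × 7000 / 9.8 = 0.77 mm
PW = 13.24 + 10.15 + 3.65 + 8.36 + 0.77 = 36.17 ≈ 36.2 mm.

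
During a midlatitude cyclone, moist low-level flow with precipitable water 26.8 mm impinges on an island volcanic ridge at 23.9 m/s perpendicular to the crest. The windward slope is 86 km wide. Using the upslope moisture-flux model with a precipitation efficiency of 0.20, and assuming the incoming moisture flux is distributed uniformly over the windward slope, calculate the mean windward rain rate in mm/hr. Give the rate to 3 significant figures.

Incoming column moisture flux per unit ridge length: F = V × PW = 23.9 × 26.8 = 640.52 mm·m/s.
Spread over the 86 km slope with efficiency ε = 0.20: R = ε·F/W = 0.20 × 640.52 / 86000 m = 1.490e-03 mm/s.
R = 1.490e-03 × 3600 = 5.36 mm/hr.

R ≈ 5.36 mm/hr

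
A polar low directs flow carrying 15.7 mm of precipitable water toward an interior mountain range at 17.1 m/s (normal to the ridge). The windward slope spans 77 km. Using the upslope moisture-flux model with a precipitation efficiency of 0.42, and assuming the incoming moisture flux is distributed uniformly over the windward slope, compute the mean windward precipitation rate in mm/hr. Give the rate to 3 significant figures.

Incoming column moisture flux per unit ridge length: F = V × PW = 17.1 × 15.7 = 268.47 mm·m/s.
Spread over the 77 km slope with efficiency ε = 0.42: R = ε·F/W = 0.42 × 268.47 / 77000 m = 1.464e-03 mm/s.
R = 1.464e-03 × 3600 = 5.27 mm/hr.

R ≈ 5.27 mm/hr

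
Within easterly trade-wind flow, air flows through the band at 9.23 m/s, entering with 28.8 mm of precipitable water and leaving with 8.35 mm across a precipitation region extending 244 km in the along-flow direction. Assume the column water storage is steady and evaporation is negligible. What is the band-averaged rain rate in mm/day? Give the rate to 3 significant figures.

R ≈ 66.8 mm/day

Column moisture flux per unit crosswind length is F = V × PW.
Inflow: F_in = 9.23 × 28.8 = 265.824 mm·m/s
Outflow: F_out = 9.23 × 8.35 = 77.0705 mm·m/s
Steady-state rate R = (F_in − F_out)/L = (265.824 − 77.0705) / 244000 m = 7.736e-04 mm/s.
R = 7.736e-04 × 3600 × 24 = 66.8 mm/day.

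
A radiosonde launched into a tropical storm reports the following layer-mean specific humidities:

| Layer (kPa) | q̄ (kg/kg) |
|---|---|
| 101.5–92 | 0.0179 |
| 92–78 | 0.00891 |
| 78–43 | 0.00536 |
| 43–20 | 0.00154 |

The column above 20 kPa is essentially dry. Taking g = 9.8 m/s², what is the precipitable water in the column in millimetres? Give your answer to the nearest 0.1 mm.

Precipitable water is the column-integrated vapour mass per unit area: PW = (1/g) Σ q̄ Δp, with q in kg/kg and Δp in Pa (1 kg/m² of water = 1 mm).
Layer 101.5–92 kPa: Δp = 95 hPa = 9500 Pa, q̄ = 0.0179 kg/kg → 0.0179 × 9500 / 9.8 = 17.35 mm
Layer 92–78 kPa: Δp = 140 hPa = 14000 Pa, q̄ = 0.00891 kg/kg → 0.00891 × 14000 / 9.8 = 12.73 mm
Layer 78–43 kPa: Δp = 350 hPa = 35000 Pa, q̄ = 0.00536 kg/kg → 0.00536 × 35000 / 9.8 = 19.14 mm
Layer 43–20 kPa: Δp = 230 hPa = 23000 Pa, q̄ = 0.00154 kg/kg → 0.00154 × 23000 / 9.8 = 3.61 mm
PW = 17.35 + 12.73 + 19.14 + 3.61 = 52.83 ≈ 52.8 mm.

PW ≈ 52.8 mm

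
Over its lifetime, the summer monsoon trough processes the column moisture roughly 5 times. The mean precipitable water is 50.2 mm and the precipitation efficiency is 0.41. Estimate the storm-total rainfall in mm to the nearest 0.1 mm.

rainfall ≈ 102.9 mm

Each cycle deposits ε × PW = 0.41 × 50.2 = 20.582 mm.
Over 5 cycles: 5 × 20.582 = 102.9 mm.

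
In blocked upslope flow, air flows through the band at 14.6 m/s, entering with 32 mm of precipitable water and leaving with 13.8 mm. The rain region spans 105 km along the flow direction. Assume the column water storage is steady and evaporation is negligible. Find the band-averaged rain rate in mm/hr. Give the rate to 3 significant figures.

Column moisture flux per unit crosswind length is F = V × PW.
Inflow: F_in = 14.6 × 32 = 467.2 mm·m/s
Outflow: F_out = 14.6 × 13.8 = 201.48 mm·m/s
Steady-state rate R = (F_in − F_out)/L = (467.2 − 201.48) / 105000 m = 2.531e-03 mm/s.
R = 2.531e-03 × 3600 = 9.11 mm/hr.

R ≈ 9.11 mm/hr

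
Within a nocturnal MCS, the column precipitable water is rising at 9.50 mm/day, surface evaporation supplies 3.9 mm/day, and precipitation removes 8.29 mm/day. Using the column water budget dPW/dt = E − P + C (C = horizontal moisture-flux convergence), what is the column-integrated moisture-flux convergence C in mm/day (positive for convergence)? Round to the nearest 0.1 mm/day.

C ≈ 13.9 mm/day

dPW/dt = +9.50 mm/day.
C = dPW/dt − E + P = (+9.50) − 3.9 + 8.29 = 13.9 mm/day.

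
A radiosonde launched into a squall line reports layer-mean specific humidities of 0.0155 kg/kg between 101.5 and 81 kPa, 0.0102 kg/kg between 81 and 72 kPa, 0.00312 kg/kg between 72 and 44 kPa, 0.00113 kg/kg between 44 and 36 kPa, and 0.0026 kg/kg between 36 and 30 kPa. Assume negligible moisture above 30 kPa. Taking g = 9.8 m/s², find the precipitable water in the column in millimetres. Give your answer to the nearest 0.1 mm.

Precipitable water is the column-integrated vapour mass per unit area: PW = (1/g) Σ q̄ Δp, with q in kg/kg and Δp in Pa (1 kg/m² of water = 1 mm).
Layer 101.5–81 kPa: Δp = 205 hPa = 20500 Pa, q̄ = 0.0155 kg/kg → 0.0155 × 20500 / 9.8 = 32.42 mm
Layer 81–72 kPa: Δp = 90 hPa = 9000 Pa, q̄ = 0.0102 kg/kg → 0.0102 × 9000 / 9.8 = 9.37 mm
Layer 72–44 kPa: Δp = 280 hPa = 28000 Pa, q̄ = 0.00312 kg/kg → 0.00312 × 28000 / 9.8 = 8.91 mm
Layer 44–36 kPa: Δp = 80 hPa = 8000 Pa, q̄ = 0.00113 kg/kg → 0.00113 × 8000 / 9.8 = 0.92 mm
Layer 36–30 kPa: Δp = 60 hPa = 6000 Pa, q̄ = 0.0026 kg/kg → 0.0026 × 6000 / 9.8 = 1.59 mm
PW = 32.42 + 9.37 + 8.91 + 0.92 + 1.59 = 53.21 ≈ 53.2 mm.

PW ≈ 53.2 mm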